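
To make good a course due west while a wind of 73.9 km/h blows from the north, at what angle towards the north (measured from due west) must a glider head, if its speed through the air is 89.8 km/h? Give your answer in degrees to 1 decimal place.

The wind pushes perpendicular to the desired track; the heading must have a component into the wind equal to 73.9 km/h: 89.8 sin θ = 73.9.
sin θ = 0.8229, so θ = 55.380°.

55.4°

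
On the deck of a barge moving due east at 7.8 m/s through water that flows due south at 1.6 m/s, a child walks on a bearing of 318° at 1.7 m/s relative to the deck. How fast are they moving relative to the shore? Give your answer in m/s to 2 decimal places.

In east/north components (m/s): child relative to barge = (-1.138, 1.263); barge relative to water = (7.800, 0.000); water relative to ground = (0.000, -1.600).
Sum = (6.662, -0.337) m/s.
Speed = |(6.662, -0.337)| = 6.671 m/s.

6.67 m/s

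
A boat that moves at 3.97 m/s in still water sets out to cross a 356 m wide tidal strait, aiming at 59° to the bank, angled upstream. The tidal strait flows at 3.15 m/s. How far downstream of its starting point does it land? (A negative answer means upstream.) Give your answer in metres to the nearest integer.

Perpendicular speed = 3.403 m/s; crossing time = 356 / 3.403 = 104.615 s.
Net downstream speed = 1.105 m/s.
Drift = 1.105 × 104.615 = 115.631 m (downstream).

116 m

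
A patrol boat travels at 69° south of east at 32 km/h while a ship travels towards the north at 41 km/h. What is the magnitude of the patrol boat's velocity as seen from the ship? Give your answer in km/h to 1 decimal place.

Taking east as x and north as y: patrol boat velocity = (11.468, -29.875) km/h; ship velocity = (0.000, 41.000) km/h.
Velocity of patrol boat relative to ship = (11.468, -29.875) − (0.000, 41.000) = (11.468, -70.875) km/h.
Magnitude = |(11.468, -70.875)| = 71.796 km/h.

71.8 km/h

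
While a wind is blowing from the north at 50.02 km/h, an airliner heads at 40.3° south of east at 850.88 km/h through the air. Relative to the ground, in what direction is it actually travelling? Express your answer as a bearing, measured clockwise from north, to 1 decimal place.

132.8°

Taking east as x and north as y: velocity relative to the air = (648.939, -550.340) km/h; the air relative to ground = (0.000, -50.020) km/h.
Velocity relative to ground = (648.939, -550.340) + (0.000, -50.020) = (648.939, -600.360) km/h.
Bearing = atan2(648.94, -600.36) = 132.77° clockwise from north.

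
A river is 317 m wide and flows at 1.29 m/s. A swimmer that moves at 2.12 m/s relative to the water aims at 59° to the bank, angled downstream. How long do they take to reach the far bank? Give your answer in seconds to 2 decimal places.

The component of the swimmer's velocity perpendicular to the bank is 2.12 × sin 59° = 1.817 m/s.
The current is parallel to the bank, so it does not affect the crossing time.
Time = 317 / 1.817 = 174.445 s.

174.44 s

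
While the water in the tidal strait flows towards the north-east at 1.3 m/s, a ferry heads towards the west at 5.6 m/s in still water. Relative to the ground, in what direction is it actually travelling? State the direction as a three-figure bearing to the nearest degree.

281°

Taking east as x and north as y: velocity relative to the water = (-5.600, 0.000) m/s; the water relative to ground = (0.919, 0.919) m/s.
Velocity relative to ground = (-5.600, 0.000) + (0.919, 0.919) = (-4.681, 0.919) m/s.
Bearing = atan2(-4.68, 0.92) = 281.11° clockwise from north.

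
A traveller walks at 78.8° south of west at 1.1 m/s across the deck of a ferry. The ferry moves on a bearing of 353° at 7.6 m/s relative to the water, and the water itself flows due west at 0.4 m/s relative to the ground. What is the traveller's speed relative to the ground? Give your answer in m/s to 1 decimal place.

6.6 m/s

In east/north components (m/s): traveller relative to ferry = (-0.214, -1.079); ferry relative to water = (-0.926, 7.543); water relative to ground = (-0.400, 0.000).
Sum = (-1.540, 6.464) m/s.
Speed = |(-1.540, 6.464)| = 6.645 m/s.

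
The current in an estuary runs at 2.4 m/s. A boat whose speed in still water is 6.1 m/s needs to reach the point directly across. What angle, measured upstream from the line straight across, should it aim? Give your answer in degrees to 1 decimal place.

23.2°

To cancel the current, the upstream component of the boat's velocity must equal the flow: 6.1 sin θ = 2.4.
sin θ = 2.4 / 6.1 = 0.3934.
θ = arcsin(0.3934) = 23.169°.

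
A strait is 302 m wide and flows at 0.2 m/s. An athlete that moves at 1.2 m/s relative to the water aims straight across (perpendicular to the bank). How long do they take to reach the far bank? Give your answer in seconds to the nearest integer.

The component of the athlete's velocity perpendicular to the bank is 1.2 m/s.
The flow acts along the bank and has no component across it.
Time = 302 / 1.200 = 251.667 s.

252 s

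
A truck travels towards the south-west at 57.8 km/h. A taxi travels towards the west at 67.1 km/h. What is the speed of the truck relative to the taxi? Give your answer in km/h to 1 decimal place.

48.6 km/h

Taking east as x and north as y: truck velocity = (-40.871, -40.871) km/h; taxi velocity = (-67.100, 0.000) km/h.
Velocity of truck relative to taxi = (-40.871, -40.871) − (-67.100, 0.000) = (26.229, -40.871) km/h.
Magnitude = |(26.229, -40.871)| = 48.563 km/h.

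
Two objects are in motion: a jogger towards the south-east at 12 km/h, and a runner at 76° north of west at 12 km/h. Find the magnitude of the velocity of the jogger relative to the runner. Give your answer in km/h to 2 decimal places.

Taking east as x and north as y: jogger velocity = (8.485, -8.485) km/h; runner velocity = (-2.903, 11.644) km/h.
Velocity of jogger relative to runner = (8.485, -8.485) − (-2.903, 11.644) = (11.388, -20.129) km/h.
Magnitude = |(11.388, -20.129)| = 23.127 km/h.

23.13 km/h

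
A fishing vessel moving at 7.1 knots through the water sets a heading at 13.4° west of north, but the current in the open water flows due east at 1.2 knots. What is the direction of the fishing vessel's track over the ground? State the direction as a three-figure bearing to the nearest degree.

356°

Taking east as x and north as y: velocity relative to the water = (-1.645, 6.907) knots; the water relative to ground = (1.200, 0.000) knots.
Velocity relative to ground = (-1.645, 6.907) + (1.200, 0.000) = (-0.445, 6.907) knots.
Bearing = atan2(-0.45, 6.91) = 356.31° clockwise from north.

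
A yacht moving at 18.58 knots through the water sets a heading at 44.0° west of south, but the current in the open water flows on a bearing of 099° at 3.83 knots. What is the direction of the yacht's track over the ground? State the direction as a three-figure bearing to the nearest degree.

Taking east as x and north as y: velocity relative to the water = (-12.907, -13.365) knots; the water relative to ground = (3.783, -0.599) knots.
Velocity relative to ground = (-12.907, -13.365) + (3.783, -0.599) = (-9.124, -13.964) knots.
Bearing = atan2(-9.12, -13.96) = 213.16° clockwise from north.

213°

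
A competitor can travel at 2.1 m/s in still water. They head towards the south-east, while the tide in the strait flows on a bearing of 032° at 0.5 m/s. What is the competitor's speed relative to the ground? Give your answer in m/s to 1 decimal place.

Taking east as x and north as y: velocity relative to the water = (1.485, -1.485) m/s; the water relative to ground = (0.265, 0.424) m/s.
Velocity relative to ground = (1.485, -1.485) + (0.265, 0.424) = (1.750, -1.061) m/s.
Speed = |(1.750, -1.061)| = 2.046 m/s.

2.0 m/s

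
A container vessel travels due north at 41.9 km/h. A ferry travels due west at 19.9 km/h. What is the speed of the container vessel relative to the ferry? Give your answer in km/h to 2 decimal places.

Taking east as x and north as y: container vessel velocity = (0.000, 41.900) km/h; ferry velocity = (-19.900, 0.000) km/h.
Velocity of container vessel relative to ferry = (0.000, 41.900) − (-19.900, 0.000) = (19.900, 41.900) km/h.
Magnitude = |(19.900, 41.900)| = 46.386 km/h.

46.39 km/h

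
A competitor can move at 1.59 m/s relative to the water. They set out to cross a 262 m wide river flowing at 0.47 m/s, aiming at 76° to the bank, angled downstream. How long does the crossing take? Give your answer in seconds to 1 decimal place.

169.8 s

The component of the competitor's velocity perpendicular to the bank is 1.59 × sin 76° = 1.543 m/s.
The current is parallel to the bank, so it does not affect the crossing time.
Time = 262 / 1.543 = 169.824 s.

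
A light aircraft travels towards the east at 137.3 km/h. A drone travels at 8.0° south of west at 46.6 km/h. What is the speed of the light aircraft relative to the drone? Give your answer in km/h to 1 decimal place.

183.6 km/h

Taking east as x and north as y: light aircraft velocity = (137.300, 0.000) km/h; drone velocity = (-46.146, -6.485) km/h.
Velocity of light aircraft relative to drone = (137.300, 0.000) − (-46.146, -6.485) = (183.446, 6.485) km/h.
Magnitude = |(183.446, 6.485)| = 183.561 km/h.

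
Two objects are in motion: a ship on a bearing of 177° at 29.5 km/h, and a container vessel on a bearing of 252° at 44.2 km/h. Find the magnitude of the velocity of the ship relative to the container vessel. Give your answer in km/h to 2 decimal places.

Taking east as x and north as y: ship velocity = (1.544, -29.460) km/h; container vessel velocity = (-42.037, -13.659) km/h.
Velocity of ship relative to container vessel = (1.544, -29.460) − (-42.037, -13.659) = (43.581, -15.801) km/h.
Magnitude = |(43.581, -15.801)| = 46.357 km/h.

46.36 km/h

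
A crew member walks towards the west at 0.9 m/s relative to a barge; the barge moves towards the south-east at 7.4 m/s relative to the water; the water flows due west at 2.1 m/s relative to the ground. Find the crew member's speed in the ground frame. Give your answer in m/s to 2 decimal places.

In east/north components (m/s): crew member relative to barge = (-0.900, 0.000); barge relative to water = (5.233, -5.233); water relative to ground = (-2.100, 0.000).
Sum = (2.233, -5.233) m/s.
Speed = |(2.233, -5.233)| = 5.689 m/s.

5.69 m/s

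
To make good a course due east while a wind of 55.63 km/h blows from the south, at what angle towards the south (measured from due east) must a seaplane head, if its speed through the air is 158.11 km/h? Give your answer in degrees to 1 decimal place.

The wind pushes perpendicular to the desired track; the heading must have a component into the wind equal to 55.63 km/h: 158.11 sin θ = 55.63.
sin θ = 0.3518, so θ = 20.600°.

20.6°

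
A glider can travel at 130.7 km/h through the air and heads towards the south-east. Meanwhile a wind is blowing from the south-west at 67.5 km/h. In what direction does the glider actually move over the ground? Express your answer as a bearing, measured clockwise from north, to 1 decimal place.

Taking east as x and north as y: velocity relative to the air = (92.419, -92.419) km/h; the air relative to ground = (47.730, 47.730) km/h.
Velocity relative to ground = (92.419, -92.419) + (47.730, 47.730) = (140.149, -44.689) km/h.
Bearing = atan2(140.15, -44.69) = 107.69° clockwise from north.

107.7°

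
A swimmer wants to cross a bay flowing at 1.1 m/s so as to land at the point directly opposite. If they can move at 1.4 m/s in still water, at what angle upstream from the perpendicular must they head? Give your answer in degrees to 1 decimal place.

To cancel the current, the upstream component of the swimmer's velocity must equal the flow: 1.4 sin θ = 1.1.
sin θ = 1.1 / 1.4 = 0.7857.
θ = arcsin(0.7857) = 51.787°.

51.8°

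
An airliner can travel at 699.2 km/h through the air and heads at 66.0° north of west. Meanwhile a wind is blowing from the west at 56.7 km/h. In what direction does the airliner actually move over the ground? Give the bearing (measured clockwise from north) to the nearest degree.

340°

Taking east as x and north as y: velocity relative to the air = (-284.390, 638.751) km/h; the air relative to ground = (56.700, 0.000) km/h.
Velocity relative to ground = (-284.390, 638.751) + (56.700, 0.000) = (-227.690, 638.751) km/h.
Bearing = atan2(-227.69, 638.75) = 340.38° clockwise from north.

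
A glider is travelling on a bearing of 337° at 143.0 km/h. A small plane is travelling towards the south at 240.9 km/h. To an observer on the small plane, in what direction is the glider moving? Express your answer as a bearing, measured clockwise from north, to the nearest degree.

Taking east as x and north as y: glider velocity = (-55.875, 131.632) km/h; small plane velocity = (0.000, -240.900) km/h.
Velocity of glider relative to small plane = (-55.875, 131.632) − (0.000, -240.900) = (-55.875, 372.532) km/h.
Bearing = atan2(-55.87, 372.53) = 351.47° clockwise from north.

351°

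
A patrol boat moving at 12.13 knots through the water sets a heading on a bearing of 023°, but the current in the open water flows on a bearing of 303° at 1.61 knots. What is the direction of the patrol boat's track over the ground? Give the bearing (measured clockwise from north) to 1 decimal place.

015.7°

Taking east as x and north as y: velocity relative to the water = (4.740, 11.166) knots; the water relative to ground = (-1.350, 0.877) knots.
Velocity relative to ground = (4.740, 11.166) + (-1.350, 0.877) = (3.389, 12.043) knots.
Bearing = atan2(3.39, 12.04) = 15.72° clockwise from north.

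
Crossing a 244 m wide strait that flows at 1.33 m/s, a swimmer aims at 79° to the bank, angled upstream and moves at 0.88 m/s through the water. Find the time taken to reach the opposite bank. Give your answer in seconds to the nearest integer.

The component of the swimmer's velocity perpendicular to the bank is 0.88 × sin 79° = 0.864 m/s.
The flow acts along the bank and has no component across it.
Time = 244 / 0.864 = 282.462 s.

282 s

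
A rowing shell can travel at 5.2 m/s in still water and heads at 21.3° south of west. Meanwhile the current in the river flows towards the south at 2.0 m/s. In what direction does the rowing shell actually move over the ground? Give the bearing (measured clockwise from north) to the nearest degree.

Taking east as x and north as y: velocity relative to the water = (-4.845, -1.889) m/s; the water relative to ground = (0.000, -2.000) m/s.
Velocity relative to ground = (-4.845, -1.889) + (0.000, -2.000) = (-4.845, -3.889) m/s.
Bearing = atan2(-4.84, -3.89) = 231.25° clockwise from north.

231°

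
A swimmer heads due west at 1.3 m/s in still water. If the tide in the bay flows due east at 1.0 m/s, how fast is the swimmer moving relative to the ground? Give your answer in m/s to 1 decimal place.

Taking east as x and north as y: velocity relative to the water = (-1.300, 0.000) m/s; the water relative to ground = (1.000, 0.000) m/s.
Velocity relative to ground = (-1.300, 0.000) + (1.000, 0.000) = (-0.300, 0.000) m/s.
Speed = |(-0.300, 0.000)| = 0.300 m/s.

0.3 m/s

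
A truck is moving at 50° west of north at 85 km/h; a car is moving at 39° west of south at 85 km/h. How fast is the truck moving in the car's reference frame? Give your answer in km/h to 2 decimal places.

121.25 km/h

Taking east as x and north as y: truck velocity = (-65.114, 54.637) km/h; car velocity = (-53.492, -66.057) km/h.
Velocity of truck relative to car = (-65.114, 54.637) − (-53.492, -66.057) = (-11.622, 120.694) km/h.
Magnitude = |(-11.622, 120.694)| = 121.253 km/h.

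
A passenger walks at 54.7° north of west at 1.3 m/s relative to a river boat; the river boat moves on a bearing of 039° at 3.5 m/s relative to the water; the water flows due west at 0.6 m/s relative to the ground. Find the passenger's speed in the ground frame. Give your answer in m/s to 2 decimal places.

In east/north components (m/s): passenger relative to river boat = (-0.751, 1.061); river boat relative to water = (2.203, 2.720); water relative to ground = (-0.600, 0.000).
Sum = (0.851, 3.781) m/s.
Speed = |(0.851, 3.781)| = 3.876 m/s.

3.88 m/s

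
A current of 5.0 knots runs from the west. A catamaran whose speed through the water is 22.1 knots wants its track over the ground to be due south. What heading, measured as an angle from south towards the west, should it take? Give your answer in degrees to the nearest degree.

The current pushes perpendicular to the desired track; the heading must have a component into the current equal to 5.0 knots: 22.1 sin θ = 5.0.
sin θ = 0.2262, so θ = 13.076°.

13°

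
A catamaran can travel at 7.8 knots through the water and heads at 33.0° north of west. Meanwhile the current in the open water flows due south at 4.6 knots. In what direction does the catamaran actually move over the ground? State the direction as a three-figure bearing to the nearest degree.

Taking east as x and north as y: velocity relative to the water = (-6.542, 4.248) knots; the water relative to ground = (0.000, -4.600) knots.
Velocity relative to ground = (-6.542, 4.248) + (0.000, -4.600) = (-6.542, -0.352) knots.
Bearing = atan2(-6.54, -0.35) = 266.92° clockwise from north.

267°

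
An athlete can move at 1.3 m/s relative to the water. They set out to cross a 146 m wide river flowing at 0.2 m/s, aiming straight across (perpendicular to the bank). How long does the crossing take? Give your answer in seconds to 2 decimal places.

The component of the athlete's velocity perpendicular to the bank is 1.3 m/s.
Only the cross-stream component determines the crossing time; the current contributes nothing perpendicular to the bank.
Time = 146 / 1.300 = 112.308 s.

112.31 s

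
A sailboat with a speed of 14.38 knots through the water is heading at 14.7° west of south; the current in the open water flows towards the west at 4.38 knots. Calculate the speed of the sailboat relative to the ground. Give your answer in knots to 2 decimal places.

Taking east as x and north as y: velocity relative to the water = (-3.649, -13.909) knots; the water relative to ground = (-4.380, 0.000) knots.
Velocity relative to ground = (-3.649, -13.909) + (-4.380, 0.000) = (-8.029, -13.909) knots.
Speed = |(-8.029, -13.909)| = 16.060 knots.

16.06 knots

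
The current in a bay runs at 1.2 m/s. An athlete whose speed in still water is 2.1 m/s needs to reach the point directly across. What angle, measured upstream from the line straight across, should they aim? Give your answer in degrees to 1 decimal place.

34.8°

To cancel the current, the upstream component of the athlete's velocity must equal the flow: 2.1 sin θ = 1.2.
sin θ = 1.2 / 2.1 = 0.5714.
θ = arcsin(0.5714) = 34.850°.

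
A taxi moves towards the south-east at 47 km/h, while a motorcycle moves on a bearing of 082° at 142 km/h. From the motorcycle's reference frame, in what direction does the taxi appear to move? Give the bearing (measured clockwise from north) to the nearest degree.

244°

Taking east as x and north as y: taxi velocity = (33.234, -33.234) km/h; motorcycle velocity = (140.618, 19.763) km/h.
Velocity of taxi relative to motorcycle = (33.234, -33.234) − (140.618, 19.763) = (-107.384, -52.997) km/h.
Bearing = atan2(-107.38, -53.00) = 243.73° clockwise from north.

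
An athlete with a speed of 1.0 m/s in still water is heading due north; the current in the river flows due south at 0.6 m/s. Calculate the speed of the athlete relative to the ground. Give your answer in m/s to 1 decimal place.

Taking east as x and north as y: velocity relative to the water = (0.000, 1.000) m/s; the water relative to ground = (0.000, -0.600) m/s.
Velocity relative to ground = (0.000, 1.000) + (0.000, -0.600) = (0.000, 0.400) m/s.
Speed = |(0.000, 0.400)| = 0.400 m/s.

0.4 m/s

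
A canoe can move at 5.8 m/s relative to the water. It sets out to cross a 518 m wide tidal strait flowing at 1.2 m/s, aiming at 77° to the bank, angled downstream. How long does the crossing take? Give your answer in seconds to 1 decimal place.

91.7 s

The component of the canoe's velocity perpendicular to the bank is 5.8 × sin 77° = 5.651 m/s.
The flow acts along the bank and has no component across it.
Time = 518 / 5.651 = 91.660 s.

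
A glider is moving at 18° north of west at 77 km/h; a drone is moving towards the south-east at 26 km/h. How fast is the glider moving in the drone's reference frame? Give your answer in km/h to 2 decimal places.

100.86 km/h

Taking east as x and north as y: glider velocity = (-73.231, 23.794) km/h; drone velocity = (18.385, -18.385) km/h.
Velocity of glider relative to drone = (-73.231, 23.794) − (18.385, -18.385) = (-91.616, 42.179) km/h.
Magnitude = |(-91.616, 42.179)| = 100.859 km/h.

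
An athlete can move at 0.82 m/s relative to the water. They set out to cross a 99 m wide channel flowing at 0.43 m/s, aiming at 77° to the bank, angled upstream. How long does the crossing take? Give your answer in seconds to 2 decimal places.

123.91 s

The component of the athlete's velocity perpendicular to the bank is 0.82 × sin 77° = 0.799 m/s.
The current is parallel to the bank, so it does not affect the crossing time.
Time = 99 / 0.799 = 123.907 s.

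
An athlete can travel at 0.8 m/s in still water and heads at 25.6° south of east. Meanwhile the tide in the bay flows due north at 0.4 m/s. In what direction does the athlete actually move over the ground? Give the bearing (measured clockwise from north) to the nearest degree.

Taking east as x and north as y: velocity relative to the water = (0.721, -0.346) m/s; the water relative to ground = (0.000, 0.400) m/s.
Velocity relative to ground = (0.721, -0.346) + (0.000, 0.400) = (0.721, 0.054) m/s.
Bearing = atan2(0.72, 0.05) = 85.69° clockwise from north.

086°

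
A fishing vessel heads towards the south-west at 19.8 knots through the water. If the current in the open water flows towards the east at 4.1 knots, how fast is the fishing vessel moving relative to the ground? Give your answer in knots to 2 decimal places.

Taking east as x and north as y: velocity relative to the water = (-14.001, -14.001) knots; the water relative to ground = (4.100, 0.000) knots.
Velocity relative to ground = (-14.001, -14.001) + (4.100, 0.000) = (-9.901, -14.001) knots.
Speed = |(-9.901, -14.001)| = 17.148 knots.

17.15 knots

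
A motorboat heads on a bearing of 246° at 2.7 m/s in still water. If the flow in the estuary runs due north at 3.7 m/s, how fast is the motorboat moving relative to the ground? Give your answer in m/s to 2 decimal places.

Taking east as x and north as y: velocity relative to the water = (-2.467, -1.098) m/s; the water relative to ground = (0.000, 3.700) m/s.
Velocity relative to ground = (-2.467, -1.098) + (0.000, 3.700) = (-2.467, 2.602) m/s.
Speed = |(-2.467, 2.602)| = 3.585 m/s.

3.59 m/s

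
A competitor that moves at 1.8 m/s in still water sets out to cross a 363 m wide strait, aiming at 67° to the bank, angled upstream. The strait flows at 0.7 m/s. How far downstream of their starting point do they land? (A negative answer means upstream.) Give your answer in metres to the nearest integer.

Perpendicular speed = 1.657 m/s; crossing time = 363 / 1.657 = 219.083 s.
Net downstream speed = -0.003 m/s.
Drift = -0.003 × 219.083 = -0.726 m (upstream).

-1 m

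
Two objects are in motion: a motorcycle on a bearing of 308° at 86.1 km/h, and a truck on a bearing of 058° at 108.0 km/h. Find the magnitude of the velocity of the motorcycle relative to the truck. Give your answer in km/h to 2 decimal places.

159.49 km/h

Taking east as x and north as y: motorcycle velocity = (-67.848, 53.008) km/h; truck velocity = (91.589, 57.231) km/h.
Velocity of motorcycle relative to truck = (-67.848, 53.008) − (91.589, 57.231) = (-159.437, -4.223) km/h.
Magnitude = |(-159.437, -4.223)| = 159.493 km/h.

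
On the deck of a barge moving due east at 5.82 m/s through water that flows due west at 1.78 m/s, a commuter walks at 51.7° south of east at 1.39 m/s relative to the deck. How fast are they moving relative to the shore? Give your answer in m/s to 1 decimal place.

In east/north components (m/s): commuter relative to barge = (0.861, -1.091); barge relative to water = (5.820, 0.000); water relative to ground = (-1.780, 0.000).
Sum = (4.901, -1.091) m/s.
Speed = |(4.901, -1.091)| = 5.021 m/s.

5.0 m/s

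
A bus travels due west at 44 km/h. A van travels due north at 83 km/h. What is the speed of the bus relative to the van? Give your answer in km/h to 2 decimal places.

Taking east as x and north as y: bus velocity = (-44.000, 0.000) km/h; van velocity = (0.000, 83.000) km/h.
Velocity of bus relative to van = (-44.000, 0.000) − (0.000, 83.000) = (-44.000, -83.000) km/h.
Magnitude = |(-44.000, -83.000)| = 93.941 km/h.

93.94 km/h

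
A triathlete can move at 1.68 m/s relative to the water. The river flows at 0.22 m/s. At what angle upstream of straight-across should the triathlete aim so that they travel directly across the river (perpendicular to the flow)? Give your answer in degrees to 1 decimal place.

To cancel the current, the upstream component of the triathlete's velocity must equal the flow: 1.68 sin θ = 0.22.
sin θ = 0.22 / 1.68 = 0.1310.
θ = arcsin(0.1310) = 7.525°.

7.5°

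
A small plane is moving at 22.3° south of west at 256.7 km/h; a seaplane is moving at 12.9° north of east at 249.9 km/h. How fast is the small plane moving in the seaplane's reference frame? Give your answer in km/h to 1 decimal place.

Taking east as x and north as y: small plane velocity = (-237.501, -97.406) km/h; seaplane velocity = (243.593, 55.790) km/h.
Velocity of small plane relative to seaplane = (-237.501, -97.406) − (243.593, 55.790) = (-481.094, -153.197) km/h.
Magnitude = |(-481.094, -153.197)| = 504.897 km/h.

504.9 km/h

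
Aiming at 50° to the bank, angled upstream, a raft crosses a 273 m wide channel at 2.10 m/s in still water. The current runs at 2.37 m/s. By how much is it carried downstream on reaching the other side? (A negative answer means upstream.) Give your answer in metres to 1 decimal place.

Perpendicular speed = 1.609 m/s; crossing time = 273 / 1.609 = 169.703 s.
Net downstream speed = 1.020 m/s.
Drift = 1.020 × 169.703 = 173.122 m (downstream).

173.1 m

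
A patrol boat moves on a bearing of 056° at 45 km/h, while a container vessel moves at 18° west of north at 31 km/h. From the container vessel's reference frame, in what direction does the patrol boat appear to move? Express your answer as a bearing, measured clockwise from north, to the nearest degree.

095°

Taking east as x and north as y: patrol boat velocity = (37.307, 25.164) km/h; container vessel velocity = (-9.580, 29.483) km/h.
Velocity of patrol boat relative to container vessel = (37.307, 25.164) − (-9.580, 29.483) = (46.886, -4.319) km/h.
Bearing = atan2(46.89, -4.32) = 95.26° clockwise from north.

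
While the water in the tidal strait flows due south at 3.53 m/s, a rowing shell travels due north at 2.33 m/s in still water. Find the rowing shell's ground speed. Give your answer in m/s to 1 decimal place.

Taking east as x and north as y: velocity relative to the water = (0.000, 2.330) m/s; the water relative to ground = (0.000, -3.530) m/s.
Velocity relative to ground = (0.000, 2.330) + (0.000, -3.530) = (0.000, -1.200) m/s.
Speed = |(0.000, -1.200)| = 1.200 m/s.

1.2 m/s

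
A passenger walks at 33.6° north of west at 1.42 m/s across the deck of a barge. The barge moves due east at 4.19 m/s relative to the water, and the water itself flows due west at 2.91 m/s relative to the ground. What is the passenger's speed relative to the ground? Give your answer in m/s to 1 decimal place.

0.8 m/s

In east/north components (m/s): passenger relative to barge = (-1.183, 0.786); barge relative to water = (4.190, 0.000); water relative to ground = (-2.910, 0.000).
Sum = (0.097, 0.786) m/s.
Speed = |(0.097, 0.786)| = 0.792 m/s.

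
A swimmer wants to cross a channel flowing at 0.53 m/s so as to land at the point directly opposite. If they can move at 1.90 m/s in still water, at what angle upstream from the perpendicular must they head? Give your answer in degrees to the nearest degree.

To cancel the current, the upstream component of the swimmer's velocity must equal the flow: 1.90 sin θ = 0.53.
sin θ = 0.53 / 1.90 = 0.2789.
θ = arcsin(0.2789) = 16.197°.

16°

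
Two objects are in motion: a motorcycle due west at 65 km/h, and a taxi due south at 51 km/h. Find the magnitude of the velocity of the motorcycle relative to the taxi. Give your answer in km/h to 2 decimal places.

Taking east as x and north as y: motorcycle velocity = (-65.000, 0.000) km/h; taxi velocity = (0.000, -51.000) km/h.
Velocity of motorcycle relative to taxi = (-65.000, 0.000) − (0.000, -51.000) = (-65.000, 51.000) km/h.
Magnitude = |(-65.000, 51.000)| = 82.620 km/h.

82.62 km/h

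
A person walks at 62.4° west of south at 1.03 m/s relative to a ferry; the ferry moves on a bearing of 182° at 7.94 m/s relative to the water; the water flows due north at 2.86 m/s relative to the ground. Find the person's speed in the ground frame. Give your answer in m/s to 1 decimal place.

5.7 m/s

In east/north components (m/s): person relative to ferry = (-0.913, -0.477); ferry relative to water = (-0.277, -7.935); water relative to ground = (0.000, 2.860).
Sum = (-1.190, -5.552) m/s.
Speed = |(-1.190, -5.552)| = 5.678 m/s.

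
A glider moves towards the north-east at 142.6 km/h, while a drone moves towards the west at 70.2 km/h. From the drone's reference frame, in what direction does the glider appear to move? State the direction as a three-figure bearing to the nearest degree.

Taking east as x and north as y: glider velocity = (100.833, 100.833) km/h; drone velocity = (-70.200, 0.000) km/h.
Velocity of glider relative to drone = (100.833, 100.833) − (-70.200, 0.000) = (171.033, 100.833) km/h.
Bearing = atan2(171.03, 100.83) = 59.48° clockwise from north.

059°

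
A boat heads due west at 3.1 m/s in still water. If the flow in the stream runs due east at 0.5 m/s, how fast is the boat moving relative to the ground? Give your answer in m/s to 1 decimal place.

2.6 m/s

Taking east as x and north as y: velocity relative to the water = (-3.100, 0.000) m/s; the water relative to ground = (0.500, 0.000) m/s.
Velocity relative to ground = (-3.100, 0.000) + (0.500, 0.000) = (-2.600, 0.000) m/s.
Speed = |(-2.600, 0.000)| = 2.600 m/s.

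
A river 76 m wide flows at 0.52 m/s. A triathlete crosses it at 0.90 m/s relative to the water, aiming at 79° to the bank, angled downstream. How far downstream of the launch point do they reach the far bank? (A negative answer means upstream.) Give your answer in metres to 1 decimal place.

Perpendicular speed = 0.883 m/s; crossing time = 76 / 0.883 = 86.025 s.
Net downstream speed = 0.692 m/s.
Drift = 0.692 × 86.025 = 59.506 m (downstream).

59.5 m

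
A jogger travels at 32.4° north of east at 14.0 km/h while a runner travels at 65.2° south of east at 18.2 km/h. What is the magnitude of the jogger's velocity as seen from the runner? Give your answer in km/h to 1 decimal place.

24.4 km/h

Taking east as x and north as y: jogger velocity = (11.821, 7.502) km/h; runner velocity = (7.634, -16.522) km/h.
Velocity of jogger relative to runner = (11.821, 7.502) − (7.634, -16.522) = (4.187, 24.023) km/h.
Magnitude = |(4.187, 24.023)| = 24.385 km/h.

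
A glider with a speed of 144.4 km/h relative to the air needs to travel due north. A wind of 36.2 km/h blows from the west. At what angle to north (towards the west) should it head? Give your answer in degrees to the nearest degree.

The wind pushes perpendicular to the desired track; the heading must have a component into the wind equal to 36.2 km/h: 144.4 sin θ = 36.2.
sin θ = 0.2507, so θ = 14.518°.

15°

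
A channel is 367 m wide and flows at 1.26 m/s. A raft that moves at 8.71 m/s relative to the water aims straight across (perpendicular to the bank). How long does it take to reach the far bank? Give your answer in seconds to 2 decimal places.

The component of the raft's velocity perpendicular to the bank is 8.71 m/s.
Only the cross-stream component determines the crossing time; the current contributes nothing perpendicular to the bank.
Time = 367 / 8.710 = 42.135 s.

42.14 s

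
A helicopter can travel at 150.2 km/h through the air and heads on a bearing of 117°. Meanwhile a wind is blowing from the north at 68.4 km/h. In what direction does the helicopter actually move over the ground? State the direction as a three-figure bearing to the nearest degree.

136°

Taking east as x and north as y: velocity relative to the air = (133.829, -68.189) km/h; the air relative to ground = (0.000, -68.400) km/h.
Velocity relative to ground = (133.829, -68.189) + (0.000, -68.400) = (133.829, -136.589) km/h.
Bearing = atan2(133.83, -136.59) = 135.58° clockwise from north.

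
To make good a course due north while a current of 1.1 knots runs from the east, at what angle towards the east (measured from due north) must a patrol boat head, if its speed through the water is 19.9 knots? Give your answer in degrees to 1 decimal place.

3.2°

The current pushes perpendicular to the desired track; the heading must have a component into the current equal to 1.1 knots: 19.9 sin θ = 1.1.
sin θ = 0.0553, so θ = 3.169°.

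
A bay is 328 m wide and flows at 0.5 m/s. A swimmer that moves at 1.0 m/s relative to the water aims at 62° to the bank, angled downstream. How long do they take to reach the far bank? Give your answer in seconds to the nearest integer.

371 s

The component of the swimmer's velocity perpendicular to the bank is 1.0 × sin 62° = 0.883 m/s.
Only the cross-stream component determines the crossing time; the current contributes nothing perpendicular to the bank.
Time = 328 / 0.883 = 371.483 s.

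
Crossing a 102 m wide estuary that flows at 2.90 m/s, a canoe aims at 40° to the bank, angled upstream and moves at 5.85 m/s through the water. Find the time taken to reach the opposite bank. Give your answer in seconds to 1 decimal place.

The component of the canoe's velocity perpendicular to the bank is 5.85 × sin 40° = 3.760 m/s.
Only the cross-stream component determines the crossing time; the current contributes nothing perpendicular to the bank.
Time = 102 / 3.760 = 27.125 s.

27.1 s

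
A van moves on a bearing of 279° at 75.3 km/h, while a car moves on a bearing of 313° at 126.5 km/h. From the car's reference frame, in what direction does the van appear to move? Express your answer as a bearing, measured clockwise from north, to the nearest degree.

166°

Taking east as x and north as y: van velocity = (-74.373, 11.780) km/h; car velocity = (-92.516, 86.273) km/h.
Velocity of van relative to car = (-74.373, 11.780) − (-92.516, 86.273) = (18.143, -74.493) km/h.
Bearing = atan2(18.14, -74.49) = 166.31° clockwise from north.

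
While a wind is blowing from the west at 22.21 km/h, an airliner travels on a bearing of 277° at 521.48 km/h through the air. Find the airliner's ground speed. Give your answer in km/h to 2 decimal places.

Taking east as x and north as y: velocity relative to the air = (-517.593, 63.552) km/h; the air relative to ground = (22.210, 0.000) km/h.
Velocity relative to ground = (-517.593, 63.552) + (22.210, 0.000) = (-495.383, 63.552) km/h.
Speed = |(-495.383, 63.552)| = 499.443 km/h.

499.44 km/h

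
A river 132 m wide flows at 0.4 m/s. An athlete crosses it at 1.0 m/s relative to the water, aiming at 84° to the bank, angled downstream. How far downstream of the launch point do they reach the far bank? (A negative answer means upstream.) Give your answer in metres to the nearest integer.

67 m

Perpendicular speed = 0.995 m/s; crossing time = 132 / 0.995 = 132.727 s.
Net downstream speed = 0.505 m/s.
Drift = 0.505 × 132.727 = 66.965 m (downstream).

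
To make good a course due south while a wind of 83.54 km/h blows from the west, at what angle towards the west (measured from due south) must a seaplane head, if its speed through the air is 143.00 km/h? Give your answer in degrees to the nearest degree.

The wind pushes perpendicular to the desired track; the heading must have a component into the wind equal to 83.54 km/h: 143.00 sin θ = 83.54.
sin θ = 0.5842, so θ = 35.746°.

36°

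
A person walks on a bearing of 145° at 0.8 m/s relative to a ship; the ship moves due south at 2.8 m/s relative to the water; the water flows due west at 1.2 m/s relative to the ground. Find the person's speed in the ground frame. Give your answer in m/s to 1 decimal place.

In east/north components (m/s): person relative to ship = (0.459, -0.655); ship relative to water = (0.000, -2.800); water relative to ground = (-1.200, 0.000).
Sum = (-0.741, -3.455) m/s.
Speed = |(-0.741, -3.455)| = 3.534 m/s.

3.5 m/s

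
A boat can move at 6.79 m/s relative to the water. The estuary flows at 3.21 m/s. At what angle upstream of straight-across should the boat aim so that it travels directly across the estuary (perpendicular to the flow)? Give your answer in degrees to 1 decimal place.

To cancel the current, the upstream component of the boat's velocity must equal the flow: 6.79 sin θ = 3.21.
sin θ = 3.21 / 6.79 = 0.4728.
θ = arcsin(0.4728) = 28.213°.

28.2°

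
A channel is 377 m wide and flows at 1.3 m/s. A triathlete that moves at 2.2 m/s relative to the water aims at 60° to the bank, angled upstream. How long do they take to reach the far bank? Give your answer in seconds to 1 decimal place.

197.9 s

The component of the triathlete's velocity perpendicular to the bank is 2.2 × sin 60° = 1.905 m/s.
The flow acts along the bank and has no component across it.
Time = 377 / 1.905 = 197.874 s.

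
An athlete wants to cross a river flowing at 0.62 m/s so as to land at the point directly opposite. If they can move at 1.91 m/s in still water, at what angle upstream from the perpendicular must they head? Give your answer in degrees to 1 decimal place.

18.9°

To cancel the current, the upstream component of the athlete's velocity must equal the flow: 1.91 sin θ = 0.62.
sin θ = 0.62 / 1.91 = 0.3246.
θ = arcsin(0.3246) = 18.942°.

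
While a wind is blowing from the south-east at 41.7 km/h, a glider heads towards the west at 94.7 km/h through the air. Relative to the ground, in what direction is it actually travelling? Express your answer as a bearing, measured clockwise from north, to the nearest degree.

283°

Taking east as x and north as y: velocity relative to the air = (-94.700, 0.000) km/h; the air relative to ground = (-29.486, 29.486) km/h.
Velocity relative to ground = (-94.700, 0.000) + (-29.486, 29.486) = (-124.186, 29.486) km/h.
Bearing = atan2(-124.19, 29.49) = 283.36° clockwise from north.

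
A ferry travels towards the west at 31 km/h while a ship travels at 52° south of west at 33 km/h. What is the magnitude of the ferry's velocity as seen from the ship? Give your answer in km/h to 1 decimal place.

Taking east as x and north as y: ferry velocity = (-31.000, 0.000) km/h; ship velocity = (-20.317, -26.004) km/h.
Velocity of ferry relative to ship = (-31.000, 0.000) − (-20.317, -26.004) = (-10.683, 26.004) km/h.
Magnitude = |(-10.683, 26.004)| = 28.113 km/h.

28.1 km/h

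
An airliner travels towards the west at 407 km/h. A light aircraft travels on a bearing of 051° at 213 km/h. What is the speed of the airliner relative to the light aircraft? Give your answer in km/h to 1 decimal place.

Taking east as x and north as y: airliner velocity = (-407.000, 0.000) km/h; light aircraft velocity = (165.532, 134.045) km/h.
Velocity of airliner relative to light aircraft = (-407.000, 0.000) − (165.532, 134.045) = (-572.532, -134.045) km/h.
Magnitude = |(-572.532, -134.045)| = 588.015 km/h.

588.0 km/h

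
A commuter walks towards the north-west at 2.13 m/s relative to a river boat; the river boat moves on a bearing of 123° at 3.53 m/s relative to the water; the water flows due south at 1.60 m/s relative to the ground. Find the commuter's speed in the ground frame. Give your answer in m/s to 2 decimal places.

2.49 m/s

In east/north components (m/s): commuter relative to river boat = (-1.506, 1.506); river boat relative to water = (2.961, -1.923); water relative to ground = (0.000, -1.600).
Sum = (1.454, -2.016) m/s.
Speed = |(1.454, -2.016)| = 2.486 m/s.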